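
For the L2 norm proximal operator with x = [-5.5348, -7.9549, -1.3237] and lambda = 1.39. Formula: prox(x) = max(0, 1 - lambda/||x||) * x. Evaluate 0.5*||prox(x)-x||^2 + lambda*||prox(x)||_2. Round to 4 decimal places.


Step 1: Compute ||x||.
||x|| = 9.7809
Step 2: Compute scaling factor.
scale = max(0, 1 - 1.39/9.7809) = 0.8579
Step 3: prox(x) = [-4.7482, -6.8244, -1.1356]
||prox(x)|| = 8.3909
Step 4: Proximal objective.
0.5*||prox-x||^2 = 0.9661
lambda*||prox|| = 11.6634
Total = 12.6294


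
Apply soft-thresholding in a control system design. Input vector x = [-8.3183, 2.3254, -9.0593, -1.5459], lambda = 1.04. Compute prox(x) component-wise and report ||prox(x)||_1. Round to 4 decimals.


Soft-thresholding with lambda = 1.04:
prox(-8.3183) = sign(-8.3183)*max(|-8.3183| - 1.04, 0) = -7.2783
prox(2.3254) = sign(2.3254)*max(|2.3254| - 1.04, 0) = 1.2854
prox(-9.0593) = sign(-9.0593)*max(|-9.0593| - 1.04, 0) = -8.0193
prox(-1.5459) = sign(-1.5459)*max(|-1.5459| - 1.04, 0) = -0.5059
prox(x) = [-7.2783, 1.2854, -8.0193, -0.5059]
||prox(x)||_1 = 7.2783 + 1.2854 + 8.0193 + 0.5059 = 17.0889


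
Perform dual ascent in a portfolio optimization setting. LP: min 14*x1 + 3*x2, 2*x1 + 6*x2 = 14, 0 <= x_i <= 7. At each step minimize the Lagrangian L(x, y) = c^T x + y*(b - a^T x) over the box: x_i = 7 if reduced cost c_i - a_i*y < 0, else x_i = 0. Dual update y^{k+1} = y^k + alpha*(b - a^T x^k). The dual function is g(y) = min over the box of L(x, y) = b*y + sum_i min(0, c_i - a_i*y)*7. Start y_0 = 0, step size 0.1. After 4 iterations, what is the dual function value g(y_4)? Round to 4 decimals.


Dual ascent for LP: min 14*x1 + 3*x2, 2*x1 + 6*x2 = 14, 0 <= x_i <= 7
Step 1: y^k = 0.0, reduced costs: (14.0, 3.0)
  x^k = (0.0, 0.0), subgradient = b - a^T x = 14.0
  y^{k+1} = 0.0 + 0.1*14.0 = 1.4
Step 2: y^k = 1.4, reduced costs: (11.2, -5.4)
  x^k = (0.0, 7.0), subgradient = b - a^T x = -28.0
  y^{k+1} = 1.4 + 0.1*-28.0 = -1.4
Step 3: y^k = -1.4, reduced costs: (16.8, 11.4)
  x^k = (0.0, 0.0), subgradient = b - a^T x = 14.0
  y^{k+1} = -1.4 + 0.1*14.0 = 0.0
Step 4: y^k = 0.0, reduced costs: (14.0, 3.0)
  x^k = (0.0, 0.0), subgradient = b - a^T x = 14.0
  y^{k+1} = 0.0 + 0.1*14.0 = 1.4
Dual objective at y_4 = 1.4: reduced costs (11.2, -5.4), box minimizer x = (0.0, 7.0)
g(y_4) = b*y + (c1 - a1*y)*x1 + (c2 - a2*y)*x2 = 14*1.4 + 11.2*0.0 + (-5.4)*7.0 = 19.6 + 0.0 - 37.8 = -18.2


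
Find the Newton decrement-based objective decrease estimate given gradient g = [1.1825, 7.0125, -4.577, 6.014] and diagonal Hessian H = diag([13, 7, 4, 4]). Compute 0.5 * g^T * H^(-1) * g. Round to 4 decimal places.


Step 1: H is diagonal, so H^(-1) * g = [0.091, 1.0018, -1.1443, 1.5035].
Step 2: g^T H^(-1) g = sum_i g_i^2 / H_ii
  = (1.1825)^2/13 + (7.0125)^2/7 + (-4.577)^2/4 + (6.014)^2/4
  = 0.1076 + 7.025 + 5.2372 + 9.042 = 21.4119
Step 3: Objective decrease = 0.5 * g^T H^(-1) g = 10.7059


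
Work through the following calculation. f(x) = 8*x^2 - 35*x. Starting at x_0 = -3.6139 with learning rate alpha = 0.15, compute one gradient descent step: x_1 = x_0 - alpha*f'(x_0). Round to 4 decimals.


We compute the gradient at x_0 and apply the update.
f'(x) = 16*x - 35
f'(-3.6139) = 16*-3.6139 - 35 = -92.8224
x_1 = -3.6139 - 0.15*-92.8224 = 10.3095


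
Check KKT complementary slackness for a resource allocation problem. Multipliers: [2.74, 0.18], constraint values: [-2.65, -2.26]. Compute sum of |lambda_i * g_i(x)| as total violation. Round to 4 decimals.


KKT complementary slackness check:
lambda_1 * g_1 = 2.74 * -2.65 = -7.261
lambda_2 * g_2 = 0.18 * -2.26 = -0.4068
Total violation = 7.261 + 0.4068 = 7.6678


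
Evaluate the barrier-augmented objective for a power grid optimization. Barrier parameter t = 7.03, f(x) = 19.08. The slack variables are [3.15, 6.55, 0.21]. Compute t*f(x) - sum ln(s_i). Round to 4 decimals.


Step 1: Compute log-barrier.
ln values: [1.1474, 1.8795, -1.5606]
phi = -(1.1474 + 1.8795 - 1.5606) = -1.4662
Step 2: Compute augmented objective.
t*f(x) = 7.03*19.08 = 134.1324
Total = 134.1324 - 1.4662 = 132.6662


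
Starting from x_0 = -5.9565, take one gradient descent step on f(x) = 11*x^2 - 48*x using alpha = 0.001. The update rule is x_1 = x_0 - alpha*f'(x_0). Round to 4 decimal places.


We compute the gradient at x_0 and apply the update.
f'(x) = 22*x - 48
f'(-5.9565) = 22*-5.9565 - 48 = -179.043
x_1 = -5.9565 - 0.001*-179.043 = -5.7775


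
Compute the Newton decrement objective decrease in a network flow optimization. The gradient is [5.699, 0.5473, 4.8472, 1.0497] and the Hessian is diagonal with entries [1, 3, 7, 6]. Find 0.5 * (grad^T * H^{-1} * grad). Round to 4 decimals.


Step 1: H is diagonal, so H^(-1) * g = [5.699, 0.1824, 0.6925, 0.175].
Step 2: g^T H^(-1) g = sum_i g_i^2 / H_ii
  = (5.699)^2/1 + (0.5473)^2/3 + (4.8472)^2/7 + (1.0497)^2/6
  = 32.4786 + 0.0998 + 3.3565 + 0.1836 = 36.1186
Step 3: Objective decrease = 0.5 * g^T H^(-1) g = 18.0593


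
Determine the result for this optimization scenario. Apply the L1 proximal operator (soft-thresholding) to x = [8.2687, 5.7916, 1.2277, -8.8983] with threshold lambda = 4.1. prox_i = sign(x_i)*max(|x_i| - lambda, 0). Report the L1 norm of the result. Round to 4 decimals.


Soft-thresholding with lambda = 4.1:
prox(8.2687) = sign(8.2687)*max(|8.2687| - 4.1, 0) = 4.1687
prox(5.7916) = sign(5.7916)*max(|5.7916| - 4.1, 0) = 1.6916
prox(1.2277) = sign(1.2277)*max(|1.2277| - 4.1, 0) = 0.0
prox(-8.8983) = sign(-8.8983)*max(|-8.8983| - 4.1, 0) = -4.7983
prox(x) = [4.1687, 1.6916, 0.0, -4.7983]
||prox(x)||_1 = 4.1687 + 1.6916 + 0.0 + 4.7983 = 10.6586


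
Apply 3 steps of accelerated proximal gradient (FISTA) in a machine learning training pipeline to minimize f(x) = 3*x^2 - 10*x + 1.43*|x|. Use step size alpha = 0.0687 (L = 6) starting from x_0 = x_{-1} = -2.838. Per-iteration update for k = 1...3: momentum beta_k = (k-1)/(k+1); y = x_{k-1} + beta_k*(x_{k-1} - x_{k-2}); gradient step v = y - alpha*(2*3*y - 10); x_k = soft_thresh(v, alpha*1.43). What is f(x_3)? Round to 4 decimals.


FISTA on f(x) = 3*x^2 - 10*x + 1.43*|x|
L = 6, alpha = 0.0687
Iteration 1: beta = 0.0, y = -2.838 + 0.0*(-2.838 + 2.838) = -2.838
  grad(y) = -27.028, v = y - alpha*grad = -0.9812
  prox(v) = soft_thresh(-0.9812, 0.0982) = -0.8829
Iteration 2: beta = 0.3333, y = -0.8829 + 0.3333*(-0.8829 + 2.838) = -0.2312
  grad(y) = -11.3875, v = y - alpha*grad = 0.5511
  prox(v) = soft_thresh(0.5511, 0.0982) = 0.4528
Iteration 3: beta = 0.5, y = 0.4528 + 0.5*(0.4528 + 0.8829) = 1.1207
  grad(y) = -3.2757, v = y - alpha*grad = 1.3458
  prox(v) = soft_thresh(1.3458, 0.0982) = 1.2475
f(x_3) = 3*1.2475^2 - 10*1.2475 + 1.43*|1.2475| = -6.0223


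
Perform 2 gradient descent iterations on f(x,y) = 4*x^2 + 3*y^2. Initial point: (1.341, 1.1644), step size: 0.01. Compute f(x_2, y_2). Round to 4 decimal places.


Gradient descent on f(x,y) = 4*x^2 + 3*y^2.
Starting point: (1.341, 1.1644), alpha = 0.01
Step 1: grad_x = 2*4*1.341 = 10.728, grad_y = 2*3*1.1644 = 6.9864
  x_1 = 1.341 - 0.01*10.728 = 1.2337
  y_1 = 1.1644 - 0.01*6.9864 = 1.0945
Step 2: grad_x = 2*4*1.2337 = 9.8698, grad_y = 2*3*1.0945 = 6.5672
  x_2 = 1.2337 - 0.01*9.8698 = 1.135
  y_2 = 1.0945 - 0.01*6.5672 = 1.0289
f(1.135, 1.0289) = 4*1.135^2 + 3*1.0289^2 = 8.3288


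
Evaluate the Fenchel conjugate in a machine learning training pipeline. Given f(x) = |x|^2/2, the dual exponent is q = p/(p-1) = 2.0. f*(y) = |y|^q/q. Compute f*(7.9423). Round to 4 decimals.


The conjugate exponent q satisfies 1/p + 1/q = 1.
p = 2, so q = 2/(2 - 1) = 2.0
|y|^q = 7.9423^2.0 = 63.0801
f*(7.9423) = 63.0801 / 2.0 = 31.5401


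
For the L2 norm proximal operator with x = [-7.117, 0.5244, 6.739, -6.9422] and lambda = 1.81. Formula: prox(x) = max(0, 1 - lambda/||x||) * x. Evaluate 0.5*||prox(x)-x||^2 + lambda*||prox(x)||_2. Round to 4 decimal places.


Step 1: Compute ||x||.
||x|| = 12.0223
Step 2: Compute scaling factor.
scale = max(0, 1 - 1.81/12.0223) = 0.8494
Step 3: prox(x) = [-6.0455, 0.4454, 5.7244, -5.897]
||prox(x)|| = 10.2123
Step 4: Proximal objective.
0.5*||prox-x||^2 = 1.6381
lambda*||prox|| = 18.4843
Total = 20.1223


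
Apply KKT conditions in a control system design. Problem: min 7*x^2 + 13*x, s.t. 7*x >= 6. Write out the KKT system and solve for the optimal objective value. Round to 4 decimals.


Step 1: Try lambda = 0 (constraint inactive).
x_unc = -13/(2*7) = -0.9286
Check: 7*-0.9286 = -6.5002 < 6 -- violated!
Step 2: Constraint must be active: 7*x = 6
x* = 6/7 = 0.8571 (rounded; the exact value 6/7 is used below)
lambda = (2*7*(6/7) + 13)/7 = 3.5714
Step 3: Compute optimal value.
f(x*) = 7*(6/7)^2 + 13*(6/7) = 16.2857


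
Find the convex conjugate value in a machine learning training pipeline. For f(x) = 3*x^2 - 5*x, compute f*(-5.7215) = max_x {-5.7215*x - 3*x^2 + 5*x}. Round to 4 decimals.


f*(y) = sup_x {y*x - a*x^2 - b*x} = sup_x {(y-b)*x - a*x^2}
FOC: (y - b) - 2a*x = 0 => x* = (y - b)/(2a)
x* = (-5.7215 + 5)/(2*3) = -0.1203
f*(-5.7215) = (y-b)^2/(4a) = (-5.7215 + 5)^2/(4*3)
= 0.5206/12 = 0.0434


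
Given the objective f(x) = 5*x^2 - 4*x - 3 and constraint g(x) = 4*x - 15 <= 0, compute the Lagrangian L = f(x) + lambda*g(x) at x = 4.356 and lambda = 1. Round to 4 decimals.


Step 1: Evaluate f(x).
f(4.356) = 5*4.356^2 - 4*4.356 - 3 = 74.4497
Step 2: Evaluate g(x).
g(4.356) = 4*4.356 - 15 = 2.424
Step 3: Compute Lagrangian.
L = 74.4497 + 1*2.424 = 76.8737


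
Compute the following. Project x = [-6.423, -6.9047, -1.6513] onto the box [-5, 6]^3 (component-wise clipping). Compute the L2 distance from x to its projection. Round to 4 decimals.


Project each component onto [-5, 6].
clip(-6.423) = -5.0, clip(-6.9047) = -5.0, clip(-1.6513) = -1.6513
Projection = [-5.0, -5.0, -1.6513]
Squared diffs: [2.0249, 3.6279, 0.0]
Distance = sqrt(5.6528) = 2.3776


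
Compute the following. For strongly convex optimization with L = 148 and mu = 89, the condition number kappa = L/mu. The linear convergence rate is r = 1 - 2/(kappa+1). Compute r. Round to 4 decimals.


Step 1: Compute the condition number.
kappa = L/mu = 148/89 = 1.6629
Step 2: Compute the convergence rate.
r = 1 - 2/(kappa + 1) = 1 - 2*mu/(L + mu) = (L - mu)/(L + mu) = 59/237 = 0.2489


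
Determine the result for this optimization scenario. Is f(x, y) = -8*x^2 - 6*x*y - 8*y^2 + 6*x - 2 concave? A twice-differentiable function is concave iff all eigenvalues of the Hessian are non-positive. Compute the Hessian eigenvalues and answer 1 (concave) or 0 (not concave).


The Hessian of f(x,y) = -8*x^2 - 6*x*y - 8*y^2 + 6*x - 2 is:
H = [[-16, -6], [-6, -16]]
Trace = -16 - 16 = -32
Determinant = -16*-16 - (-6)^2 = 220
Discriminant = (-32)^2 - 4*220 = 144.0
Eigenvalues: lambda_1 = -22.0, lambda_2 = -10.0
The function is concave.

1


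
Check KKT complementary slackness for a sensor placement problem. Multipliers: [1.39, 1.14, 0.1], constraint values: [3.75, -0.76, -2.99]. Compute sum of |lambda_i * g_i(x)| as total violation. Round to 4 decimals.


KKT complementary slackness check:
lambda_1 * g_1 = 1.39 * 3.75 = 5.2125
lambda_2 * g_2 = 1.14 * -0.76 = -0.8664
lambda_3 * g_3 = 0.1 * -2.99 = -0.299
Total violation = 5.2125 + 0.8664 + 0.299 = 6.3779


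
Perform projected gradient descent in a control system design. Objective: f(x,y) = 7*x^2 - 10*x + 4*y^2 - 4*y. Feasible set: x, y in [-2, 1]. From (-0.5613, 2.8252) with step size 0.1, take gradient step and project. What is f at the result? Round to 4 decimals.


Step 1: Compute gradient at (-0.5613, 2.8252).
grad_x = 2*7*-0.5613 - 10 = -17.8582
grad_y = 2*4*2.8252 - 4 = 18.6016
Step 2: Gradient step.
x_raw = -0.5613 - 0.1*-17.8582 = 1.2245
y_raw = 2.8252 - 0.1*18.6016 = 0.965
Step 3: Project onto [-2, 1].
x_proj = clip(1.2245) = 1.0
y_proj = clip(0.965) = 0.965
Step 4: Evaluate f.
f(1.0, 0.965) = -3.135


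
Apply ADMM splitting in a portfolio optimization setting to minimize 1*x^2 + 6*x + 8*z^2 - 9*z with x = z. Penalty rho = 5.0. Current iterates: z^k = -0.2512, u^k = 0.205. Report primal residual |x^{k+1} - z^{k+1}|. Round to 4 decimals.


ADMM iteration with rho = 5.0, z^k = -0.2512, u^k = 0.205
Step 1: x-update.
Minimize 1*x^2 + 6*x + (5.0/2)*(x + 0.2512 + 0.205)^2
FOC: (2*1 + 5.0)*x = -6 + 5.0*(-0.2512 - 0.205)
x^{k+1} = -1.183
Step 2: z-update.
Minimize 8*z^2 - 9*z + (5.0/2)*(-1.183 - z + 0.205)^2
FOC: (2*8 + 5.0)*z = 9 + 5.0*(-1.183 + 0.205)
z^{k+1} = 0.1957
Step 3: u-update.
u^{k+1} = 0.205 - 1.183 - 0.1957 = -1.1737
Step 4: Primal residual = |-1.183 - 0.1957| = 1.3787


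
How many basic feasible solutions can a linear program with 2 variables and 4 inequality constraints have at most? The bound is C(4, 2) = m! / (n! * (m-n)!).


Each vertex corresponds to some choice of n active constraints out of m, so the number of vertices is at most C(m, n) = m! / (n!(m-n)!).
m = 4, n = 2
Numerator: 4 * 3
Denominator: 2! = 2
C(4, 2) = 6


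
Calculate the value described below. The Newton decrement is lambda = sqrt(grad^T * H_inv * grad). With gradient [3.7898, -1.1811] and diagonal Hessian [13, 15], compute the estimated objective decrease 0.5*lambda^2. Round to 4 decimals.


Step 1: H is diagonal, so H^(-1) * g = [0.2915, -0.0787].
Step 2: g^T H^(-1) g = sum_i g_i^2 / H_ii
  = (3.7898)^2/13 + (-1.1811)^2/15
  = 1.1048 + 0.093 = 1.1978
Step 3: Objective decrease = 0.5 * g^T H^(-1) g = 0.5989


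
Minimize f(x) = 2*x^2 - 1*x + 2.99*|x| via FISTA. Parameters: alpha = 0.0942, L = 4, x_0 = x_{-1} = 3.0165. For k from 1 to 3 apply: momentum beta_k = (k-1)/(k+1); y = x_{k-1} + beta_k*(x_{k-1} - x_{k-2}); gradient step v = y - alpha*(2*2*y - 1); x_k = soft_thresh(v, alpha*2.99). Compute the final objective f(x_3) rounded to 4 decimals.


FISTA on f(x) = 2*x^2 - 1*x + 2.99*|x|
L = 4, alpha = 0.0942
Iteration 1: beta = 0.0, y = 3.0165 + 0.0*(3.0165 - 3.0165) = 3.0165
  grad(y) = 11.066, v = y - alpha*grad = 1.9741
  prox(v) = soft_thresh(1.9741, 0.2817) = 1.6924
Iteration 2: beta = 0.3333, y = 1.6924 + 0.3333*(1.6924 - 3.0165) = 1.2511
  grad(y) = 4.0043, v = y - alpha*grad = 0.8739
  prox(v) = soft_thresh(0.8739, 0.2817) = 0.5922
Iteration 3: beta = 0.5, y = 0.5922 + 0.5*(0.5922 - 1.6924) = 0.0421
  grad(y) = -0.8316, v = y - alpha*grad = 0.1204
  prox(v) = soft_thresh(0.1204, 0.2817) = 0.0
f(x_3) = 2*0.0^2 - 1*0.0 + 2.99*|0.0| = 0.0


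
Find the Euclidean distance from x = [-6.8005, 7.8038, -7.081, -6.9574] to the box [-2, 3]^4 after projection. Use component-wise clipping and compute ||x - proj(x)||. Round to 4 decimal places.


Project each component onto [-2, 3].
clip(-6.8005) = -2.0, clip(7.8038) = 3.0, clip(-7.081) = -2.0, clip(-6.9574) = -2.0
Projection = [-2.0, 3.0, -2.0, -2.0]
Squared diffs: [23.0448, 23.0765, 25.8166, 24.5758]
Distance = sqrt(96.5137) = 9.8241


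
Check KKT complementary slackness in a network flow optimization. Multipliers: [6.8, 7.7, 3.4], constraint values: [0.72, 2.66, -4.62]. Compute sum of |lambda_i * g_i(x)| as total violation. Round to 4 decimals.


KKT complementary slackness check:
lambda_1 * g_1 = 6.8 * 0.72 = 4.896
lambda_2 * g_2 = 7.7 * 2.66 = 20.482
lambda_3 * g_3 = 3.4 * -4.62 = -15.708
Total violation = 4.896 + 20.482 + 15.708 = 41.086


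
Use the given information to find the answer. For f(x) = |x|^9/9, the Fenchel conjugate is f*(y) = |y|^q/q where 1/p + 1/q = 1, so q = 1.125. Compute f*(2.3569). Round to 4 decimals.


The conjugate exponent q satisfies 1/p + 1/q = 1.
p = 9, so q = 9/(9 - 1) = 1.125
|y|^q = 2.3569^1.125 = 2.6235
f*(2.3569) = 2.6235 / 1.125 = 2.332


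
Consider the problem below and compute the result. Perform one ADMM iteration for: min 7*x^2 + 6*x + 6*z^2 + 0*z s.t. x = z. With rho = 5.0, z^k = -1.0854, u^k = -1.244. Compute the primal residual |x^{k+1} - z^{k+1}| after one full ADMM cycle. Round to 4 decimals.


ADMM iteration with rho = 5.0, z^k = -1.0854, u^k = -1.244
Step 1: x-update.
Minimize 7*x^2 + 6*x + (5.0/2)*(x + 1.0854 - 1.244)^2
FOC: (2*7 + 5.0)*x = -6 + 5.0*(-1.0854 + 1.244)
x^{k+1} = -0.2741
Step 2: z-update.
Minimize 6*z^2 + 0*z + (5.0/2)*(-0.2741 - z - 1.244)^2
FOC: (2*6 + 5.0)*z = 0 + 5.0*(-0.2741 - 1.244)
z^{k+1} = -0.4465
Step 3: u-update.
u^{k+1} = -1.244 - 0.2741 + 0.4465 = -1.0716
Step 4: Primal residual = |-0.2741 + 0.4465| = 0.1724


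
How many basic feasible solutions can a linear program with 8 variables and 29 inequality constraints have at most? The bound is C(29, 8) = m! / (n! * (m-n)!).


Each vertex corresponds to some choice of n active constraints out of m, so the number of vertices is at most C(m, n) = m! / (n!(m-n)!).
m = 29, n = 8
Numerator: 29 * 28 * 27 * 26 * 25 * 24 * 23 * 22
Denominator: 8! = 40320
C(29, 8) = 4292145


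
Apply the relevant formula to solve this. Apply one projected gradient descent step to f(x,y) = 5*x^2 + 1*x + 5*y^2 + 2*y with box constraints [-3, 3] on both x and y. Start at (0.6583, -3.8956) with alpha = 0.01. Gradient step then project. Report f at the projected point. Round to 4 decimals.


Step 1: Compute gradient at (0.6583, -3.8956).
grad_x = 2*5*0.6583 + 1 = 7.583
grad_y = 2*5*-3.8956 + 2 = -36.956
Step 2: Gradient step.
x_raw = 0.6583 - 0.01*7.583 = 0.5825
y_raw = -3.8956 - 0.01*-36.956 = -3.526
Step 3: Project onto [-3, 3].
x_proj = clip(0.5825) = 0.5825
y_proj = clip(-3.526) = -3.0
Step 4: Evaluate f.
f(0.5825, -3.0) = 41.2788


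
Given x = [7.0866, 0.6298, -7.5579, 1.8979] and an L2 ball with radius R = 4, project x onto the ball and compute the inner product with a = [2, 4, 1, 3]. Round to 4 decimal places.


Step 1: Compute ||x|| (intermediates to 6 decimals).
||x|| = sqrt(7.0866^2 + 0.6298^2 + (-7.5579)^2 + 1.8979^2) = 10.551797
Step 2: Project.
Since ||x|| > R, scale = R/||x|| = 4/10.551797 = 0.379082, proj(x) = scale * x
proj(x) = [2.686403, 0.238746, -2.865064, 0.71946]
Step 3: Dot product.
a^T * proj(x) = 2*2.686403 + 4*0.238746 + 1*(-2.865064) + 3*0.71946 = 5.6211


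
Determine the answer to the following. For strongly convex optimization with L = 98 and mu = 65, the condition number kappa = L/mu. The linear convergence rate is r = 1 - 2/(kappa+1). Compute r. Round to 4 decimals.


Step 1: Compute the condition number.
kappa = L/mu = 98/65 = 1.5077
Step 2: Compute the convergence rate.
r = 1 - 2/(kappa + 1) = 1 - 2*mu/(L + mu) = (L - mu)/(L + mu) = 33/163 = 0.2025


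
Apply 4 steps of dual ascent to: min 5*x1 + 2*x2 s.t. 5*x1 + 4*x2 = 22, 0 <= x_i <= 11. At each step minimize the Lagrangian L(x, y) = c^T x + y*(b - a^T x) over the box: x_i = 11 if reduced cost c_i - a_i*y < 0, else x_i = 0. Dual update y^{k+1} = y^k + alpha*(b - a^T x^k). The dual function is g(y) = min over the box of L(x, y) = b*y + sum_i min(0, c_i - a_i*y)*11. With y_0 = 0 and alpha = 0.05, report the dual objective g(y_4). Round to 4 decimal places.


Dual ascent for LP: min 5*x1 + 2*x2, 5*x1 + 4*x2 = 22, 0 <= x_i <= 11
Step 1: y^k = 0.0, reduced costs: (5.0, 2.0)
  x^k = (0.0, 0.0), subgradient = b - a^T x = 22.0
  y^{k+1} = 0.0 + 0.05*22.0 = 1.1
Step 2: y^k = 1.1, reduced costs: (-0.5, -2.4)
  x^k = (11.0, 11.0), subgradient = b - a^T x = -77.0
  y^{k+1} = 1.1 + 0.05*-77.0 = -2.75
Step 3: y^k = -2.75, reduced costs: (18.75, 13.0)
  x^k = (0.0, 0.0), subgradient = b - a^T x = 22.0
  y^{k+1} = -2.75 + 0.05*22.0 = -1.65
Step 4: y^k = -1.65, reduced costs: (13.25, 8.6)
  x^k = (0.0, 0.0), subgradient = b - a^T x = 22.0
  y^{k+1} = -1.65 + 0.05*22.0 = -0.55
Dual objective at y_4 = -0.55: reduced costs (7.75, 4.2), box minimizer x = (0.0, 0.0)
g(y_4) = b*y + (c1 - a1*y)*x1 + (c2 - a2*y)*x2 = 22*(-0.55) + 7.75*0.0 + 4.2*0.0 = -12.1 + 0.0 + 0.0 = -12.1


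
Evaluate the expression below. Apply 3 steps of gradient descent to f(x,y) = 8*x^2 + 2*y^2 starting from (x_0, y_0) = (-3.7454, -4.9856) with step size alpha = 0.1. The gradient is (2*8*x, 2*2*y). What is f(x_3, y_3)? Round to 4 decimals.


Gradient descent on f(x,y) = 8*x^2 + 2*y^2.
Starting point: (-3.7454, -4.9856), alpha = 0.1
Step 1: grad_x = 2*8*-3.7454 = -59.9264, grad_y = 2*2*-4.9856 = -19.9424
  x_1 = -3.7454 - 0.1*-59.9264 = 2.2472
  y_1 = -4.9856 - 0.1*-19.9424 = -2.9914
Step 2: grad_x = 2*8*2.2472 = 35.9558, grad_y = 2*2*-2.9914 = -11.9654
  x_2 = 2.2472 - 0.1*35.9558 = -1.3483
  y_2 = -2.9914 - 0.1*-11.9654 = -1.7948
Step 3: grad_x = 2*8*-1.3483 = -21.5735, grad_y = 2*2*-1.7948 = -7.1793
  x_3 = -1.3483 - 0.1*-21.5735 = 0.809
  y_3 = -1.7948 - 0.1*-7.1793 = -1.0769
f(0.809, -1.0769) = 8*0.809^2 + 2*(-1.0769)^2 = 7.5553


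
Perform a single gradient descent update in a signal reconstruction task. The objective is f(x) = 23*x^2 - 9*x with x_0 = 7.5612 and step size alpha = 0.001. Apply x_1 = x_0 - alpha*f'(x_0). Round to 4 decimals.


We compute the gradient at x_0 and apply the update.
f'(x) = 46*x - 9
f'(7.5612) = 46*7.5612 - 9 = 338.8152
x_1 = 7.5612 - 0.001*338.8152 = 7.2224


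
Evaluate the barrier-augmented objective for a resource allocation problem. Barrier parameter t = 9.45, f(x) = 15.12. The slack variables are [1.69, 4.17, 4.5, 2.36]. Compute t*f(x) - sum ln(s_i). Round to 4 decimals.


Step 1: Compute log-barrier.
ln values: [0.5247, 1.4279, 1.5041, 0.8587]
phi = -(0.5247 + 1.4279 + 1.5041 + 0.8587) = -4.3154
Step 2: Compute augmented objective.
t*f(x) = 9.45*15.12 = 142.884
Total = 142.884 - 4.3154 = 138.5686


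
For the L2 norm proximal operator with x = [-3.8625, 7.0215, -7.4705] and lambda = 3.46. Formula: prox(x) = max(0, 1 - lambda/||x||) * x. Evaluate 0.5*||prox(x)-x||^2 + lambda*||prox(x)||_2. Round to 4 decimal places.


Step 1: Compute ||x||.
||x|| = 10.9558
Step 2: Compute scaling factor.
scale = max(0, 1 - 3.46/10.9558) = 0.6842
Step 3: prox(x) = [-2.6427, 4.804, -5.1112]
||prox(x)|| = 7.4958
Step 4: Proximal objective.
0.5*||prox-x||^2 = 5.9858
lambda*||prox|| = 25.9355
Total = 31.9211


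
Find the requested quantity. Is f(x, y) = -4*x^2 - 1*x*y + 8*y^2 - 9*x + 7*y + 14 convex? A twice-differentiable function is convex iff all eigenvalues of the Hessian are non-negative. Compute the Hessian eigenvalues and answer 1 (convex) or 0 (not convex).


The Hessian of f(x,y) = -4*x^2 - 1*x*y + 8*y^2 - 9*x + 7*y + 14 is:
H = [[-8, -1], [-1, 16]]
Trace = -8 + 16 = 8
Determinant = -8*16 - (-1)^2 = -129
Discriminant = (8)^2 - 4*-129 = 580.0
Eigenvalues: lambda_1 = -8.0416, lambda_2 = 16.0416
The function is not convex.

0


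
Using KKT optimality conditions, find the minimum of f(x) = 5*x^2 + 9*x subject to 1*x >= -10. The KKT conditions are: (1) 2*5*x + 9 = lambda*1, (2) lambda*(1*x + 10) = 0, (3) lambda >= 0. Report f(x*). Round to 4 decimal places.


Step 1: Try lambda = 0 (constraint inactive).
Stationarity: 2*5*x + 9 = 0
x* = -9/(2*5) = -0.9
Check constraint: 1*-0.9 = -0.9 >= -10 -- satisfied.
Step 2: Compute optimal value.
f(x*) = 5*(-0.9)^2 + 9*(-0.9) = -4.05


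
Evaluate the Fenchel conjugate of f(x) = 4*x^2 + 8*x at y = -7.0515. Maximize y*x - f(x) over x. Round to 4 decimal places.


f*(y) = sup_x {y*x - a*x^2 - b*x} = sup_x {(y-b)*x - a*x^2}
FOC: (y - b) - 2a*x = 0 => x* = (y - b)/(2a)
x* = (-7.0515 - 8)/(2*4) = -1.8814
f*(-7.0515) = (y-b)^2/(4a) = (-7.0515 - 8)^2/(4*4)
= 226.5477/16 = 14.1592


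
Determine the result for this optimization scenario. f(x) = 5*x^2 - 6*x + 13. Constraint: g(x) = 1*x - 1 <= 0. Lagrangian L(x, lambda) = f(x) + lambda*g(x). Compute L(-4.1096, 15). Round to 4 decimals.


Step 1: Evaluate f(x).
f(-4.1096) = 5*(-4.1096)^2 - 6*(-4.1096) + 13 = 122.1017
Step 2: Evaluate g(x).
g(-4.1096) = 1*-4.1096 - 1 = -5.1096
Step 3: Compute Lagrangian.
L = 122.1017 + 15*-5.1096 = 45.4577


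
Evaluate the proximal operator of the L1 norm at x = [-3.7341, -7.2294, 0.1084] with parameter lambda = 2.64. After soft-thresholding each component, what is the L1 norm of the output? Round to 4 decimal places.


Soft-thresholding with lambda = 2.64:
prox(-3.7341) = sign(-3.7341)*max(|-3.7341| - 2.64, 0) = -1.0941
prox(-7.2294) = sign(-7.2294)*max(|-7.2294| - 2.64, 0) = -4.5894
prox(0.1084) = sign(0.1084)*max(|0.1084| - 2.64, 0) = 0.0
prox(x) = [-1.0941, -4.5894, 0.0]
||prox(x)||_1 = 1.0941 + 4.5894 + 0.0 = 5.6835


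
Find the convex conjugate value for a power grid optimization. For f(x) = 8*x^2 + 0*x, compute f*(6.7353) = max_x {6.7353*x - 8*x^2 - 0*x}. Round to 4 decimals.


f*(y) = sup_x {y*x - a*x^2 - b*x} = sup_x {(y-b)*x - a*x^2}
FOC: (y - b) - 2a*x = 0 => x* = (y - b)/(2a)
x* = (6.7353 - 0)/(2*8) = 0.421
f*(6.7353) = (y-b)^2/(4a) = (6.7353 - 0)^2/(4*8)
= 45.3643/32 = 1.4176


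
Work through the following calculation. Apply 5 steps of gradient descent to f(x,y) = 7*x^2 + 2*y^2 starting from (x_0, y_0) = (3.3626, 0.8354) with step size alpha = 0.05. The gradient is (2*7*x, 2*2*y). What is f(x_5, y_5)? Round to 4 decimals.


Gradient descent on f(x,y) = 7*x^2 + 2*y^2.
Starting point: (3.3626, 0.8354), alpha = 0.05
Step 1: grad_x = 2*7*3.3626 = 47.0764, grad_y = 2*2*0.8354 = 3.3416
  x_1 = 3.3626 - 0.05*47.0764 = 1.0088
  y_1 = 0.8354 - 0.05*3.3416 = 0.6683
Step 2: grad_x = 2*7*1.0088 = 14.1229, grad_y = 2*2*0.6683 = 2.6733
  x_2 = 1.0088 - 0.05*14.1229 = 0.3026
  y_2 = 0.6683 - 0.05*2.6733 = 0.5347
Step 3: grad_x = 2*7*0.3026 = 4.2369, grad_y = 2*2*0.5347 = 2.1386
  x_3 = 0.3026 - 0.05*4.2369 = 0.0908
  y_3 = 0.5347 - 0.05*2.1386 = 0.4277
Step 4: grad_x = 2*7*0.0908 = 1.2711, grad_y = 2*2*0.4277 = 1.7109
  x_4 = 0.0908 - 0.05*1.2711 = 0.0272
  y_4 = 0.4277 - 0.05*1.7109 = 0.3422
Step 5: grad_x = 2*7*0.0272 = 0.3813, grad_y = 2*2*0.3422 = 1.3687
  x_5 = 0.0272 - 0.05*0.3813 = 0.0082
  y_5 = 0.3422 - 0.05*1.3687 = 0.2737
f(0.0082, 0.2737) = 7*0.0082^2 + 2*0.2737^2 = 0.1503


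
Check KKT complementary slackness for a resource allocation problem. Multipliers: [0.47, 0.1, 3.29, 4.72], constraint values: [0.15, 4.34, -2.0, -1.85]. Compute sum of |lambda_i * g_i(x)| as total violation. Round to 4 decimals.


KKT complementary slackness check:
lambda_1 * g_1 = 0.47 * 0.15 = 0.0705
lambda_2 * g_2 = 0.1 * 4.34 = 0.434
lambda_3 * g_3 = 3.29 * -2.0 = -6.58
lambda_4 * g_4 = 4.72 * -1.85 = -8.732
Total violation = 0.0705 + 0.434 + 6.58 + 8.732 = 15.8165


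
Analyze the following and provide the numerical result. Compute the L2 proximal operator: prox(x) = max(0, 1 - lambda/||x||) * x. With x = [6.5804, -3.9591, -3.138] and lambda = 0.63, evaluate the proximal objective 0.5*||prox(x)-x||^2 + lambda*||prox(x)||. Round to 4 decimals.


Step 1: Compute ||x||.
||x|| = 8.296
Step 2: Compute scaling factor.
scale = max(0, 1 - 0.63/8.296) = 0.9241
Step 3: prox(x) = [6.0807, -3.6584, -2.8997]
||prox(x)|| = 7.666
Step 4: Proximal objective.
0.5*||prox-x||^2 = 0.1985
lambda*||prox|| = 4.8296
Total = 5.028


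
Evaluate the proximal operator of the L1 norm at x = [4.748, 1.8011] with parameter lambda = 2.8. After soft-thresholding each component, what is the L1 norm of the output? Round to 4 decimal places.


Soft-thresholding with lambda = 2.8:
prox(4.748) = sign(4.748)*max(|4.748| - 2.8, 0) = 1.948
prox(1.8011) = sign(1.8011)*max(|1.8011| - 2.8, 0) = 0.0
prox(x) = [1.948, 0.0]
||prox(x)||_1 = 1.948 + 0.0 = 1.948


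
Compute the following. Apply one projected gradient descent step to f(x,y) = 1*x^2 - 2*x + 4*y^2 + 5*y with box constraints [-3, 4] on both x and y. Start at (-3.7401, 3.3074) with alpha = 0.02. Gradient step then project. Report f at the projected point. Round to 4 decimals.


Step 1: Compute gradient at (-3.7401, 3.3074).
grad_x = 2*1*-3.7401 - 2 = -9.4802
grad_y = 2*4*3.3074 + 5 = 31.4592
Step 2: Gradient step.
x_raw = -3.7401 - 0.02*-9.4802 = -3.5505
y_raw = 3.3074 - 0.02*31.4592 = 2.6782
Step 3: Project onto [-3, 4].
x_proj = clip(-3.5505) = -3.0
y_proj = clip(2.6782) = 2.6782
Step 4: Evaluate f.
f(-3.0, 2.6782) = 57.0824


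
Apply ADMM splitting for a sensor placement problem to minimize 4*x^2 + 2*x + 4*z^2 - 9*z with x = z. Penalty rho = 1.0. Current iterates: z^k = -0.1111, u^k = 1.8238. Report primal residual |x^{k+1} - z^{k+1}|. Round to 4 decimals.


ADMM iteration with rho = 1.0, z^k = -0.1111, u^k = 1.8238
Step 1: x-update.
Minimize 4*x^2 + 2*x + (1.0/2)*(x + 0.1111 + 1.8238)^2
FOC: (2*4 + 1.0)*x = -2 + 1.0*(-0.1111 - 1.8238)
x^{k+1} = -0.4372
Step 2: z-update.
Minimize 4*z^2 - 9*z + (1.0/2)*(-0.4372 - z + 1.8238)^2
FOC: (2*4 + 1.0)*z = 9 + 1.0*(-0.4372 + 1.8238)
z^{k+1} = 1.1541
Step 3: u-update.
u^{k+1} = 1.8238 - 0.4372 - 1.1541 = 0.2325
Step 4: Primal residual = |-0.4372 - 1.1541| = 1.5913


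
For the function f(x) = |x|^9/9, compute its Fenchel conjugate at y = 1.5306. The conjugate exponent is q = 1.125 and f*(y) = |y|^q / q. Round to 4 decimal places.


The conjugate exponent q satisfies 1/p + 1/q = 1.
p = 9, so q = 9/(9 - 1) = 1.125
|y|^q = 1.5306^1.125 = 1.6142
f*(1.5306) = 1.6142 / 1.125 = 1.4349


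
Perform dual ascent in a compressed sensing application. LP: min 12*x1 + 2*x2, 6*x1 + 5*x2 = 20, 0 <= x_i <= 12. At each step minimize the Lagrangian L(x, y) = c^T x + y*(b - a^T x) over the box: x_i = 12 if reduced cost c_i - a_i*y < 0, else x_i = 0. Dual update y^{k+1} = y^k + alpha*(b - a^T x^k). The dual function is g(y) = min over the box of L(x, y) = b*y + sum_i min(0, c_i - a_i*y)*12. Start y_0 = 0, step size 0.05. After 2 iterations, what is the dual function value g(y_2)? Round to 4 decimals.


Dual ascent for LP: min 12*x1 + 2*x2, 6*x1 + 5*x2 = 20, 0 <= x_i <= 12
Step 1: y^k = 0.0, reduced costs: (12.0, 2.0)
  x^k = (0.0, 0.0), subgradient = b - a^T x = 20.0
  y^{k+1} = 0.0 + 0.05*20.0 = 1.0
Step 2: y^k = 1.0, reduced costs: (6.0, -3.0)
  x^k = (0.0, 12.0), subgradient = b - a^T x = -40.0
  y^{k+1} = 1.0 + 0.05*-40.0 = -1.0
Dual objective at y_2 = -1.0: reduced costs (18.0, 7.0), box minimizer x = (0.0, 0.0)
g(y_2) = b*y + (c1 - a1*y)*x1 + (c2 - a2*y)*x2 = 20*(-1.0) + 18.0*0.0 + 7.0*0.0 = -20.0 + 0.0 + 0.0 = -20.0


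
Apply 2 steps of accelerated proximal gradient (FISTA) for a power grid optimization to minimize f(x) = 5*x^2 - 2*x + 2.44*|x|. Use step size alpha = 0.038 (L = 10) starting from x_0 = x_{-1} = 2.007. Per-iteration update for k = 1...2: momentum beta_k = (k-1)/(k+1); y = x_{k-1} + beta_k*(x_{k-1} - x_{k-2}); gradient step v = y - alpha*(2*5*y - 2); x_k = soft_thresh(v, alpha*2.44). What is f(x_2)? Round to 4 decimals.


FISTA on f(x) = 5*x^2 - 2*x + 2.44*|x|
L = 10, alpha = 0.038
Iteration 1: beta = 0.0, y = 2.007 + 0.0*(2.007 - 2.007) = 2.007
  grad(y) = 18.07, v = y - alpha*grad = 1.3203
  prox(v) = soft_thresh(1.3203, 0.0927) = 1.2276
Iteration 2: beta = 0.3333, y = 1.2276 + 0.3333*(1.2276 - 2.007) = 0.9678
  grad(y) = 7.6783, v = y - alpha*grad = 0.6761
  prox(v) = soft_thresh(0.6761, 0.0927) = 0.5833
f(x_2) = 5*0.5833^2 - 2*0.5833 + 2.44*|0.5833| = 1.9581


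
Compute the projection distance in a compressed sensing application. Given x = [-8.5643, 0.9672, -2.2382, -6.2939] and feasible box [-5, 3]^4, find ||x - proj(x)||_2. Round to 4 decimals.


Project each component onto [-5, 3].
clip(-8.5643) = -5.0, clip(0.9672) = 0.9672, clip(-2.2382) = -2.2382, clip(-6.2939) = -5.0
Projection = [-5.0, 0.9672, -2.2382, -5.0]
Squared diffs: [12.7042, 0.0, 0.0, 1.6742]
Distance = sqrt(14.3784) = 3.7919


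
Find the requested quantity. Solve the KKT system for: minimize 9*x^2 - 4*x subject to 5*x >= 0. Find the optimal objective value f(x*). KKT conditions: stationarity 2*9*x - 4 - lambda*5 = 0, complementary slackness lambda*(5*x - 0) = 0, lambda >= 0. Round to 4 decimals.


Step 1: Try lambda = 0 (constraint inactive).
Stationarity: 2*9*x - 4 = 0
x* = 4/(2*9) = 2/9 = 0.2222 (rounded; the exact value 2/9 is used below)
Check constraint: 5*0.2222 = 1.111 >= 0 -- satisfied.
Step 2: Compute optimal value.
f(x*) = 9*(2/9)^2 - 4*(2/9) = -0.4444


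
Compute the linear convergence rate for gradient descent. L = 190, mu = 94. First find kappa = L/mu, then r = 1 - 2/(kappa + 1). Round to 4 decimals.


Step 1: Compute the condition number.
kappa = L/mu = 190/94 = 2.0213
Step 2: Compute the convergence rate.
r = 1 - 2/(kappa + 1) = 1 - 2*mu/(L + mu) = (L - mu)/(L + mu) = 96/284 = 0.338


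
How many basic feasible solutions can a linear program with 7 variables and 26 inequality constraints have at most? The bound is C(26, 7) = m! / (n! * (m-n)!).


Each vertex corresponds to some choice of n active constraints out of m, so the number of vertices is at most C(m, n) = m! / (n!(m-n)!).
m = 26, n = 7
Numerator: 26 * 25 * 24 * 23 * 22 * 21 * 20
Denominator: 7! = 5040
C(26, 7) = 657800


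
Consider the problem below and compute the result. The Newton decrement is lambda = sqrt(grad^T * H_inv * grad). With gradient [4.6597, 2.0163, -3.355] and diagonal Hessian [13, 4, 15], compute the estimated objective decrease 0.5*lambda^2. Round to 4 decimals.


Step 1: H is diagonal, so H^(-1) * g = [0.3584, 0.5041, -0.2237].
Step 2: g^T H^(-1) g = sum_i g_i^2 / H_ii
  = (4.6597)^2/13 + (2.0163)^2/4 + (-3.355)^2/15
  = 1.6702 + 1.0164 + 0.7504 = 3.437
Step 3: Objective decrease = 0.5 * g^T H^(-1) g = 1.7185


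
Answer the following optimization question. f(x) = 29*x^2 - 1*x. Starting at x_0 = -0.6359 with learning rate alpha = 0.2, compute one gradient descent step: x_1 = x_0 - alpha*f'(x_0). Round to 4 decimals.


We compute the gradient at x_0 and apply the update.
f'(x) = 58*x - 1
f'(-0.6359) = 58*-0.6359 - 1 = -37.8822
x_1 = -0.6359 - 0.2*-37.8822 = 6.9405


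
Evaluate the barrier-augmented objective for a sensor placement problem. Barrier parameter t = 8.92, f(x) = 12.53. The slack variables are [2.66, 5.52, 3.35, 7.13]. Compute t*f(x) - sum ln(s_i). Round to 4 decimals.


Step 1: Compute log-barrier.
ln values: [0.9783, 1.7084, 1.209, 1.9643]
phi = -(0.9783 + 1.7084 + 1.209 + 1.9643) = -5.86
Step 2: Compute augmented objective.
t*f(x) = 8.92*12.53 = 111.7676
Total = 111.7676 - 5.86 = 105.9076


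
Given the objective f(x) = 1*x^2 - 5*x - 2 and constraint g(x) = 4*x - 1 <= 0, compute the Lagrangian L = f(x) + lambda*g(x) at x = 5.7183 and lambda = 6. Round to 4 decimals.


Step 1: Evaluate f(x).
f(5.7183) = 1*5.7183^2 - 5*5.7183 - 2 = 2.1075
Step 2: Evaluate g(x).
g(5.7183) = 4*5.7183 - 1 = 21.8732
Step 3: Compute Lagrangian.
L = 2.1075 + 6*21.8732 = 133.3467


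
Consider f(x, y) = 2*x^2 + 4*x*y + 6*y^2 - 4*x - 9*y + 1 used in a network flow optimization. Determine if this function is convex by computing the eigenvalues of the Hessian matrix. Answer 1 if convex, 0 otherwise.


The Hessian of f(x,y) = 2*x^2 + 4*x*y + 6*y^2 - 4*x - 9*y + 1 is:
H = [[4, 4], [4, 12]]
Trace = 4 + 12 = 16
Determinant = 4*12 - (4)^2 = 32
Discriminant = (16)^2 - 4*32 = 128.0
Eigenvalues: lambda_1 = 2.3431, lambda_2 = 13.6569
The function is convex.

1


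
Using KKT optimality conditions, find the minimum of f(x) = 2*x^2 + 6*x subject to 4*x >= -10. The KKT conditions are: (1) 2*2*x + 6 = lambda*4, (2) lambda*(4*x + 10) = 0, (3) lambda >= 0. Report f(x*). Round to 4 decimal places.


Step 1: Try lambda = 0 (constraint inactive).
Stationarity: 2*2*x + 6 = 0
x* = -6/(2*2) = -1.5
Check constraint: 4*-1.5 = -6.0 >= -10 -- satisfied.
Step 2: Compute optimal value.
f(x*) = 2*(-1.5)^2 + 6*(-1.5) = -4.5


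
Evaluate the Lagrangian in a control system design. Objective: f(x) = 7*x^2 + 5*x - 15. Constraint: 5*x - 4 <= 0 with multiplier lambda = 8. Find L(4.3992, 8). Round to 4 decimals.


Step 1: Evaluate f(x).
f(4.3992) = 7*4.3992^2 + 5*4.3992 - 15 = 142.4667
Step 2: Evaluate g(x).
g(4.3992) = 5*4.3992 - 4 = 17.996
Step 3: Compute Lagrangian.
L = 142.4667 + 8*17.996 = 286.4347


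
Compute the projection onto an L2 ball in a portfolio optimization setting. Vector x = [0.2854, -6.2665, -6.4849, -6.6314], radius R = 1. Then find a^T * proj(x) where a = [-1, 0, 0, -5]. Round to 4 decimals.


Step 1: Compute ||x|| (intermediates to 6 decimals).
||x|| = sqrt(0.2854^2 + (-6.2665)^2 + (-6.4849)^2 + (-6.6314)^2) = 11.197315
Step 2: Project.
Since ||x|| > R, scale = R/||x|| = 1/11.197315 = 0.089307, proj(x) = scale * x
proj(x) = [0.025488, -0.559642, -0.579147, -0.59223]
Step 3: Dot product.
a^T * proj(x) = -1*0.025488 + 0*(-0.559642) + 0*(-0.579147) - 5*(-0.59223) = 2.9357


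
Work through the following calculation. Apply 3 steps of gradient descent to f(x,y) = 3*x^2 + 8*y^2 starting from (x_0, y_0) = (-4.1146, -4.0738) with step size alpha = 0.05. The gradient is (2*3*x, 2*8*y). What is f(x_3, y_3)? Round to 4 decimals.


Gradient descent on f(x,y) = 3*x^2 + 8*y^2.
Starting point: (-4.1146, -4.0738), alpha = 0.05
Step 1: grad_x = 2*3*-4.1146 = -24.6876, grad_y = 2*8*-4.0738 = -65.1808
  x_1 = -4.1146 - 0.05*-24.6876 = -2.8802
  y_1 = -4.0738 - 0.05*-65.1808 = -0.8148
Step 2: grad_x = 2*3*-2.8802 = -17.2813, grad_y = 2*8*-0.8148 = -13.0362
  x_2 = -2.8802 - 0.05*-17.2813 = -2.0162
  y_2 = -0.8148 - 0.05*-13.0362 = -0.163
Step 3: grad_x = 2*3*-2.0162 = -12.0969, grad_y = 2*8*-0.163 = -2.6072
  x_3 = -2.0162 - 0.05*-12.0969 = -1.4113
  y_3 = -0.163 - 0.05*-2.6072 = -0.0326
f(-1.4113, -0.0326) = 3*(-1.4113)^2 + 8*(-0.0326)^2 = 5.9839


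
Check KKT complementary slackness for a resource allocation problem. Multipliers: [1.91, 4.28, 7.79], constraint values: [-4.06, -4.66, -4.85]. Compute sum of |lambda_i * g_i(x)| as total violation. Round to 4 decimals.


KKT complementary slackness check:
lambda_1 * g_1 = 1.91 * -4.06 = -7.7546
lambda_2 * g_2 = 4.28 * -4.66 = -19.9448
lambda_3 * g_3 = 7.79 * -4.85 = -37.7815
Total violation = 7.7546 + 19.9448 + 37.7815 = 65.4809


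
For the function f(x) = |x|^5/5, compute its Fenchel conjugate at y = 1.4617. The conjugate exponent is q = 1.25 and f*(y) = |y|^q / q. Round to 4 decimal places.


The conjugate exponent q satisfies 1/p + 1/q = 1.
p = 5, so q = 5/(5 - 1) = 1.25
|y|^q = 1.4617^1.25 = 1.6072
f*(1.4617) = 1.6072 / 1.25 = 1.2858


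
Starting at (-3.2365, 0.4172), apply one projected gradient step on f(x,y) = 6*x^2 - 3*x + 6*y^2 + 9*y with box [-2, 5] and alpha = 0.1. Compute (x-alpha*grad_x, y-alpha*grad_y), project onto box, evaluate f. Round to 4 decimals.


Step 1: Compute gradient at (-3.2365, 0.4172).
grad_x = 2*6*-3.2365 - 3 = -41.838
grad_y = 2*6*0.4172 + 9 = 14.0064
Step 2: Gradient step.
x_raw = -3.2365 - 0.1*-41.838 = 0.9473
y_raw = 0.4172 - 0.1*14.0064 = -0.9834
Step 3: Project onto [-2, 5].
x_proj = clip(0.9473) = 0.9473
y_proj = clip(-0.9834) = -0.9834
Step 4: Evaluate f.
f(0.9473, -0.9834) = -0.5057


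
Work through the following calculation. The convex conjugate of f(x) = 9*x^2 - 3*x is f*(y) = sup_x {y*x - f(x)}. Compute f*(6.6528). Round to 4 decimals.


f*(y) = sup_x {y*x - a*x^2 - b*x} = sup_x {(y-b)*x - a*x^2}
FOC: (y - b) - 2a*x = 0 => x* = (y - b)/(2a)
x* = (6.6528 + 3)/(2*9) = 0.5363
f*(6.6528) = (y-b)^2/(4a) = (6.6528 + 3)^2/(4*9)
= 93.1765/36 = 2.5882


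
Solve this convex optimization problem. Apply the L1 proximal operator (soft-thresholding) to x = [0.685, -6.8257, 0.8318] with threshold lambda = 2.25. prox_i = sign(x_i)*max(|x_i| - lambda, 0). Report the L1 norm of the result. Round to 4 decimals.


Soft-thresholding with lambda = 2.25:
prox(0.685) = sign(0.685)*max(|0.685| - 2.25, 0) = 0.0
prox(-6.8257) = sign(-6.8257)*max(|-6.8257| - 2.25, 0) = -4.5757
prox(0.8318) = sign(0.8318)*max(|0.8318| - 2.25, 0) = 0.0
prox(x) = [0.0, -4.5757, 0.0]
||prox(x)||_1 = 0.0 + 4.5757 + 0.0 = 4.5757


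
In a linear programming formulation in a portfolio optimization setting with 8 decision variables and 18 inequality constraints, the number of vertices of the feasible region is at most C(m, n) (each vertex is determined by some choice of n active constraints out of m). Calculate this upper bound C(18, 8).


Each vertex corresponds to some choice of n active constraints out of m, so the number of vertices is at most C(m, n) = m! / (n!(m-n)!).
m = 18, n = 8
Numerator: 18 * 17 * 16 * 15 * 14 * 13 * 12 * 11
Denominator: 8! = 40320
C(18, 8) = 43758


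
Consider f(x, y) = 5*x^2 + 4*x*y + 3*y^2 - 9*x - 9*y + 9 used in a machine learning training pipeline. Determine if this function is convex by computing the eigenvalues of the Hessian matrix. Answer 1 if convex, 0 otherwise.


The Hessian of f(x,y) = 5*x^2 + 4*x*y + 3*y^2 - 9*x - 9*y + 9 is:
H = [[10, 4], [4, 6]]
Trace = 10 + 6 = 16
Determinant = 10*6 - (4)^2 = 44
Discriminant = (16)^2 - 4*44 = 80.0
Eigenvalues: lambda_1 = 3.5279, lambda_2 = 12.4721
The function is convex.

1


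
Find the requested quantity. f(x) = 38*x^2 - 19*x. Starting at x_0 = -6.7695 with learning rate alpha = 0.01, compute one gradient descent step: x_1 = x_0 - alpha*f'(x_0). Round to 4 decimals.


We compute the gradient at x_0 and apply the update.
f'(x) = 76*x - 19
f'(-6.7695) = 76*-6.7695 - 19 = -533.482
x_1 = -6.7695 - 0.01*-533.482 = -1.4347
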